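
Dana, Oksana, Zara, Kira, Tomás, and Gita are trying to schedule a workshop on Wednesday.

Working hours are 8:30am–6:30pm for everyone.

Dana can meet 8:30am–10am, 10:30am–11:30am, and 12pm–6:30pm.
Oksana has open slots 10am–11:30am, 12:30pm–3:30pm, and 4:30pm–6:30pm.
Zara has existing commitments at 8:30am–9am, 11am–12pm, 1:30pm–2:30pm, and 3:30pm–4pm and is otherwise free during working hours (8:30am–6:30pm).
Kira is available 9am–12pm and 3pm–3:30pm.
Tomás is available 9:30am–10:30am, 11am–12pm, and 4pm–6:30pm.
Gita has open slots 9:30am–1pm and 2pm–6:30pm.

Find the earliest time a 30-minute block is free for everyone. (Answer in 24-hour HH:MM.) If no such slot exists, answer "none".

none

Zara free within 08:30–18:30: 09:00–11:00, 12:00–13:30, 14:30–15:30, 16:00–18:30.
Dana ∩ Oksana: 10:30–11:30, 12:30–15:30, 16:30–18:30.
Dana ∩ Oksana ∩ Zara: 10:30–11:00, 12:30–13:30, 14:30–15:30, 16:30–18:30.
Dana ∩ Oksana ∩ Zara ∩ Kira: 10:30–11:00, 15:00–15:30.
Dana ∩ Oksana ∩ Zara ∩ Kira ∩ Tomás: (none).
Dana ∩ Oksana ∩ Zara ∩ Kira ∩ Tomás ∩ Gita: (none).
Windows ≥ 30 min: (none).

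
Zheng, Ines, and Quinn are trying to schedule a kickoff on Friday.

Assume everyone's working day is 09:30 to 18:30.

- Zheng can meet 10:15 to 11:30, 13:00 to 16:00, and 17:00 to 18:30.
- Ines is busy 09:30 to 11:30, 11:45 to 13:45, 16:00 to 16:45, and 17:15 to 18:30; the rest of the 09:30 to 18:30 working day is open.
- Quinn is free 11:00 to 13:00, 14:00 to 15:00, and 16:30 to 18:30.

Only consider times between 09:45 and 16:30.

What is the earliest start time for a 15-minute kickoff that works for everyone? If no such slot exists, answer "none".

Ines free within 09:30–18:30: 11:30–11:45, 13:45–16:00, 16:45–17:15.
Zheng ∩ Ines: 13:45–16:00, 17:00–17:15.
Zheng ∩ Ines ∩ Quinn: 14:00–15:00, 17:00–17:15.
Restricted to 09:45–16:30: 14:00–15:00.
Windows ≥ 15 min: 14:00–15:00.
Earliest such window starts at 14:00.

14:00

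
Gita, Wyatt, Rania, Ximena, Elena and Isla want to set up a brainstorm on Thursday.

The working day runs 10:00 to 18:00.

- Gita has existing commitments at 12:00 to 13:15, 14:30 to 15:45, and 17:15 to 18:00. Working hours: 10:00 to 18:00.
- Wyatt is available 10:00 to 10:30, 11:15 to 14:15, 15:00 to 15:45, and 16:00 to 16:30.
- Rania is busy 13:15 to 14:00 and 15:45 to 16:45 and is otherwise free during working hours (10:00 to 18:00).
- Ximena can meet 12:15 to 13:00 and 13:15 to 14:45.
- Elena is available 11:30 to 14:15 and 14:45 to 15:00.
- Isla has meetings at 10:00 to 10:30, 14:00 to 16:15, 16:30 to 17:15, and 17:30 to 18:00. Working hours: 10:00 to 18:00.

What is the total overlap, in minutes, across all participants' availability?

Gita free within 10:00–18:00: 10:00–12:00, 13:15–14:30, 15:45–17:15.
Rania free within 10:00–18:00: 10:00–13:15, 14:00–15:45, 16:45–18:00.
Isla free within 10:00–18:00: 10:30–14:00, 16:15–16:30, 17:15–17:30.
Gita ∩ Wyatt: 10:00–10:30, 11:15–12:00, 13:15–14:15, 16:00–16:30.
Gita ∩ Wyatt ∩ Rania: 10:00–10:30, 11:15–12:00, 14:00–14:15.
Gita ∩ Wyatt ∩ Rania ∩ Ximena: 14:00–14:15.
Gita ∩ Wyatt ∩ Rania ∩ Ximena ∩ Elena: 14:00–14:15.
Gita ∩ Wyatt ∩ Rania ∩ Ximena ∩ Elena ∩ Isla: (none).
Total common minutes: 0.

0 minutes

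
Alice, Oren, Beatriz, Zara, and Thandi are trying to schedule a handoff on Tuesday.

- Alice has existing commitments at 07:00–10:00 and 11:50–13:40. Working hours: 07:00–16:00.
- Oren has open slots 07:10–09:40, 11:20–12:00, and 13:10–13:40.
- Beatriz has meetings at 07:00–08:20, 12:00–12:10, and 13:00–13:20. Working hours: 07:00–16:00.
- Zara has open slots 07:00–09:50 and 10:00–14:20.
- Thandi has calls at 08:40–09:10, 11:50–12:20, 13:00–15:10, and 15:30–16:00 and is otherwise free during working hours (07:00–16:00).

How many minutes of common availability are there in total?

30 minutes

Alice free within 07:00–16:00: 10:00–11:50, 13:40–16:00.
Beatriz free within 07:00–16:00: 08:20–12:00, 12:10–13:00, 13:20–16:00.
Thandi free within 07:00–16:00: 07:00–08:40, 09:10–11:50, 12:20–13:00, 15:10–15:30.
Alice ∩ Oren: 11:20–11:50.
Alice ∩ Oren ∩ Beatriz: 11:20–11:50.
Alice ∩ Oren ∩ Beatriz ∩ Zara: 11:20–11:50.
Alice ∩ Oren ∩ Beatriz ∩ Zara ∩ Thandi: 11:20–11:50.
Total common minutes: 30.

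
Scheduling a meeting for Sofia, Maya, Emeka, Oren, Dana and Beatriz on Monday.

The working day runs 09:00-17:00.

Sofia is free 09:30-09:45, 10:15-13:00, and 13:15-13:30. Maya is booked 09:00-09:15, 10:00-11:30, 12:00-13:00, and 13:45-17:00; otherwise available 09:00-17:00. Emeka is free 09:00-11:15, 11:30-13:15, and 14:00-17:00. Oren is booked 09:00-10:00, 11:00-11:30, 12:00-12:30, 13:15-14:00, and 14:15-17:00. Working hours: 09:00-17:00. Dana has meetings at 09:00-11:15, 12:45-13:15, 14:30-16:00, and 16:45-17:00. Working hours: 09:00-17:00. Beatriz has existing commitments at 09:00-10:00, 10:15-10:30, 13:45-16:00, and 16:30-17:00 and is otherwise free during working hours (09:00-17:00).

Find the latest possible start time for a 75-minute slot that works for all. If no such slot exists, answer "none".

Maya free within 09:00–17:00: 09:15–10:00, 11:30–12:00, 13:00–13:45.
Oren free within 09:00–17:00: 10:00–11:00, 11:30–12:00, 12:30–13:15, 14:00–14:15.
Dana free within 09:00–17:00: 11:15–12:45, 13:15–14:30, 16:00–16:45.
Beatriz free within 09:00–17:00: 10:00–10:15, 10:30–13:45, 16:00–16:30.
Sofia ∩ Maya: 09:30–09:45, 11:30–12:00, 13:15–13:30.
Sofia ∩ Maya ∩ Emeka: 09:30–09:45, 11:30–12:00.
Sofia ∩ Maya ∩ Emeka ∩ Oren: 11:30–12:00.
Sofia ∩ Maya ∩ Emeka ∩ Oren ∩ Dana: 11:30–12:00.
Sofia ∩ Maya ∩ Emeka ∩ Oren ∩ Dana ∩ Beatriz: 11:30–12:00.
Windows ≥ 75 min: (none).

none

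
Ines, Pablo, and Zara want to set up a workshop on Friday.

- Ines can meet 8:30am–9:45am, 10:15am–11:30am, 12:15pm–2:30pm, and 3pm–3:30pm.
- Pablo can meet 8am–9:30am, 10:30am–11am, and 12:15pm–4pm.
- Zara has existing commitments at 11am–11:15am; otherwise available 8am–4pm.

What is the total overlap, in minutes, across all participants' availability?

255 minutes

Zara free within 08:00–16:00: 08:00–11:00, 11:15–16:00.
Ines ∩ Pablo: 08:30–09:30, 10:30–11:00, 12:15–14:30, 15:00–15:30.
Ines ∩ Pablo ∩ Zara: 08:30–09:30, 10:30–11:00, 12:15–14:30, 15:00–15:30.
Total common minutes: 60 + 30 + 135 + 30 = 255.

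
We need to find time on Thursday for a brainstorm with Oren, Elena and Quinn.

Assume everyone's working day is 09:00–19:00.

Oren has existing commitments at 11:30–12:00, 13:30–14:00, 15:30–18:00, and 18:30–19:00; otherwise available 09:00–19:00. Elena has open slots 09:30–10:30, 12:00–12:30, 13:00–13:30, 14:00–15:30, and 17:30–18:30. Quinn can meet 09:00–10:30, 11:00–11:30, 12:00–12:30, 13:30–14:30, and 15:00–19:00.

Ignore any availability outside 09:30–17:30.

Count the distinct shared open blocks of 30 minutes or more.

4

Oren free within 09:00–19:00: 09:00–11:30, 12:00–13:30, 14:00–15:30, 18:00–18:30.
Oren ∩ Elena: 09:30–10:30, 12:00–12:30, 13:00–13:30, 14:00–15:30, 18:00–18:30.
Oren ∩ Elena ∩ Quinn: 09:30–10:30, 12:00–12:30, 14:00–14:30, 15:00–15:30, 18:00–18:30.
Restricted to 09:30–17:30: 09:30–10:30, 12:00–12:30, 14:00–14:30, 15:00–15:30.
Windows ≥ 30 min: 09:30–10:30, 12:00–12:30, 14:00–14:30, 15:00–15:30.
That's 4 windows.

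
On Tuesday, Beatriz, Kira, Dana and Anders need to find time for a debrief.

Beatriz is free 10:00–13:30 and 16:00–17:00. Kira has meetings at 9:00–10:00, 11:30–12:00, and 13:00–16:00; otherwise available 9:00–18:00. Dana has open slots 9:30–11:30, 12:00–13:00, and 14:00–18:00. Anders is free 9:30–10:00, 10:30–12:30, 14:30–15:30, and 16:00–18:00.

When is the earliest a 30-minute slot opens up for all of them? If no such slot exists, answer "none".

10:30

Kira free within 09:00–18:00: 10:00–11:30, 12:00–13:00, 16:00–18:00.
Beatriz ∩ Kira: 10:00–11:30, 12:00–13:00, 16:00–17:00.
Beatriz ∩ Kira ∩ Dana: 10:00–11:30, 12:00–13:00, 16:00–17:00.
Beatriz ∩ Kira ∩ Dana ∩ Anders: 10:30–11:30, 12:00–12:30, 16:00–17:00.
Windows ≥ 30 min: 10:30–11:30, 12:00–12:30, 16:00–17:00.
Earliest such window starts at 10:30.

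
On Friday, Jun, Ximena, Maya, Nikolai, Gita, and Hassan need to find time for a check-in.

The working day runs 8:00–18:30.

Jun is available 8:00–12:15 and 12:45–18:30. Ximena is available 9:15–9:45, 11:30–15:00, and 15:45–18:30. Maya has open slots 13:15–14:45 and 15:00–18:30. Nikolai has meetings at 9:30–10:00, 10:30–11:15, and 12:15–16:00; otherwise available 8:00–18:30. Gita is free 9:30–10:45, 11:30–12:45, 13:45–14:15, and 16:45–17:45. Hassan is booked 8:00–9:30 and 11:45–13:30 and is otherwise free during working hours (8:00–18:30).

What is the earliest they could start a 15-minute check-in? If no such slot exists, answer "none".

Nikolai free within 08:00–18:30: 08:00–09:30, 10:00–10:30, 11:15–12:15, 16:00–18:30.
Hassan free within 08:00–18:30: 09:30–11:45, 13:30–18:30.
Jun ∩ Ximena: 09:15–09:45, 11:30–12:15, 12:45–15:00, 15:45–18:30.
Jun ∩ Ximena ∩ Maya: 13:15–14:45, 15:45–18:30.
Jun ∩ Ximena ∩ Maya ∩ Nikolai: 16:00–18:30.
Jun ∩ Ximena ∩ Maya ∩ Nikolai ∩ Gita: 16:45–17:45.
Jun ∩ Ximena ∩ Maya ∩ Nikolai ∩ Gita ∩ Hassan: 16:45–17:45.
Windows ≥ 15 min: 16:45–17:45.
Earliest such window starts at 16:45.

16:45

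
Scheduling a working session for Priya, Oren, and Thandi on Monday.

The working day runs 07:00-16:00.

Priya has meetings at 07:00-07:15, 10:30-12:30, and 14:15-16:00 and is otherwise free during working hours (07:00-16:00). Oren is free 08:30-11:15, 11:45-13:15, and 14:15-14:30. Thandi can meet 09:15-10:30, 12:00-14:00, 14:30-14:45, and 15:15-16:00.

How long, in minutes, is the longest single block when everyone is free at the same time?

Priya free within 07:00–16:00: 07:15–10:30, 12:30–14:15.
Priya ∩ Oren: 08:30–10:30, 12:30–13:15.
Priya ∩ Oren ∩ Thandi: 09:15–10:30, 12:30–13:15.
Common window lengths: 75, 45 min; longest is 75.

75 minutes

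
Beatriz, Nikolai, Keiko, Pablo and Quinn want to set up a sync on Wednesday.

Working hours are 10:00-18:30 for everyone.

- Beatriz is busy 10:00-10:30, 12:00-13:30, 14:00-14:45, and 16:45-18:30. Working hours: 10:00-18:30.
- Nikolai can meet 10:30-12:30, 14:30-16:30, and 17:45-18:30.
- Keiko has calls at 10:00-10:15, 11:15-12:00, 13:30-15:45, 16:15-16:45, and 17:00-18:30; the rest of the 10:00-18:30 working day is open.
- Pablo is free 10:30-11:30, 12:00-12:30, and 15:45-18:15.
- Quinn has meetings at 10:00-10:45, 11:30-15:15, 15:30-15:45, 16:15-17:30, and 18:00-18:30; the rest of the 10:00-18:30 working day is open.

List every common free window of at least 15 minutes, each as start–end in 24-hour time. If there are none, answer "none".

10:45–11:15, 15:45–16:15

Beatriz free within 10:00–18:30: 10:30–12:00, 13:30–14:00, 14:45–16:45.
Keiko free within 10:00–18:30: 10:15–11:15, 12:00–13:30, 15:45–16:15, 16:45–17:00.
Quinn free within 10:00–18:30: 10:45–11:30, 15:15–15:30, 15:45–16:15, 17:30–18:00.
Beatriz ∩ Nikolai: 10:30–12:00, 14:45–16:30.
Beatriz ∩ Nikolai ∩ Keiko: 10:30–11:15, 15:45–16:15.
Beatriz ∩ Nikolai ∩ Keiko ∩ Pablo: 10:30–11:15, 15:45–16:15.
Beatriz ∩ Nikolai ∩ Keiko ∩ Pablo ∩ Quinn: 10:45–11:15, 15:45–16:15.
Windows ≥ 15 min: 10:45–11:15, 15:45–16:15.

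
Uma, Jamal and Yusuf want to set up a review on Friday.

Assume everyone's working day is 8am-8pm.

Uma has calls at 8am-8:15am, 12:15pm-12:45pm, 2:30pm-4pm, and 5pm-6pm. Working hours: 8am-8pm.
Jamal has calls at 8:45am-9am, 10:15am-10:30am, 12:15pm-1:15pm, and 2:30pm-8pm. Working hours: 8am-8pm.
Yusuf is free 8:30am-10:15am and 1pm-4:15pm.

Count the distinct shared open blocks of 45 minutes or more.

Uma free within 08:00–20:00: 08:15–12:15, 12:45–14:30, 16:00–17:00, 18:00–20:00.
Jamal free within 08:00–20:00: 08:00–08:45, 09:00–10:15, 10:30–12:15, 13:15–14:30.
Uma ∩ Jamal: 08:15–08:45, 09:00–10:15, 10:30–12:15, 13:15–14:30.
Uma ∩ Jamal ∩ Yusuf: 08:30–08:45, 09:00–10:15, 13:15–14:30.
Windows ≥ 45 min: 09:00–10:15, 13:15–14:30.
That's 2 windows.

2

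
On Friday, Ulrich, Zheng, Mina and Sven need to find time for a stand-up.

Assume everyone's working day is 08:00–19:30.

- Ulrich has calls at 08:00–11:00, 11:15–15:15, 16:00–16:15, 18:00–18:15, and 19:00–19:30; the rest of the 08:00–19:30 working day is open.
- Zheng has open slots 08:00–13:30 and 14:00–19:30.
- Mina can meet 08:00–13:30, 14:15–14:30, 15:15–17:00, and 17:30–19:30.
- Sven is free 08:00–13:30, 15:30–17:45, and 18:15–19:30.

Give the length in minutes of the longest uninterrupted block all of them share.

Ulrich free within 08:00–19:30: 11:00–11:15, 15:15–16:00, 16:15–18:00, 18:15–19:00.
Ulrich ∩ Zheng: 11:00–11:15, 15:15–16:00, 16:15–18:00, 18:15–19:00.
Ulrich ∩ Zheng ∩ Mina: 11:00–11:15, 15:15–16:00, 16:15–17:00, 17:30–18:00, 18:15–19:00.
Ulrich ∩ Zheng ∩ Mina ∩ Sven: 11:00–11:15, 15:30–16:00, 16:15–17:00, 17:30–17:45, 18:15–19:00.
Common window lengths: 15, 30, 45, 15, 45 min; longest is 45.

45 minutes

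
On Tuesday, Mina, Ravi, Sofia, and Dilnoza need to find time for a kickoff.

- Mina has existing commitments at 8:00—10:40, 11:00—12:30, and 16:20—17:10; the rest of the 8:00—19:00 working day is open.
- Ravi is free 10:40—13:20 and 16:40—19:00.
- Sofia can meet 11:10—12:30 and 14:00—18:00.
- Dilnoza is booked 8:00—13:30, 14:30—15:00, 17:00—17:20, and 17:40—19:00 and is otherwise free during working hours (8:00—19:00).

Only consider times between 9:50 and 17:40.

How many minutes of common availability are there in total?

20 minutes

Mina free within 08:00–19:00: 10:40–11:00, 12:30–16:20, 17:10–19:00.
Dilnoza free within 08:00–19:00: 13:30–14:30, 15:00–17:00, 17:20–17:40.
Mina ∩ Ravi: 10:40–11:00, 12:30–13:20, 17:10–19:00.
Mina ∩ Ravi ∩ Sofia: 17:10–18:00.
Mina ∩ Ravi ∩ Sofia ∩ Dilnoza: 17:20–17:40.
Restricted to 09:50–17:40: 17:20–17:40.
Total common minutes: 20.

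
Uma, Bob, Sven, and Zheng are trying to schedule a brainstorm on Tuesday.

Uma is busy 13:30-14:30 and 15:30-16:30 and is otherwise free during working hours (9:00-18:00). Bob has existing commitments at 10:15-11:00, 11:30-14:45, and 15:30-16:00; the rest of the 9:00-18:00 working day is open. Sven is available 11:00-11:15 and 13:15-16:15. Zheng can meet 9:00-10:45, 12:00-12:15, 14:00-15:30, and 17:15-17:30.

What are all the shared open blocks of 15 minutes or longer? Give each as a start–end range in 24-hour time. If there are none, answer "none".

14:45–15:30

Uma free within 09:00–18:00: 09:00–13:30, 14:30–15:30, 16:30–18:00.
Bob free within 09:00–18:00: 09:00–10:15, 11:00–11:30, 14:45–15:30, 16:00–18:00.
Uma ∩ Bob: 09:00–10:15, 11:00–11:30, 14:45–15:30, 16:30–18:00.
Uma ∩ Bob ∩ Sven: 11:00–11:15, 14:45–15:30.
Uma ∩ Bob ∩ Sven ∩ Zheng: 14:45–15:30.
Windows ≥ 15 min: 14:45–15:30.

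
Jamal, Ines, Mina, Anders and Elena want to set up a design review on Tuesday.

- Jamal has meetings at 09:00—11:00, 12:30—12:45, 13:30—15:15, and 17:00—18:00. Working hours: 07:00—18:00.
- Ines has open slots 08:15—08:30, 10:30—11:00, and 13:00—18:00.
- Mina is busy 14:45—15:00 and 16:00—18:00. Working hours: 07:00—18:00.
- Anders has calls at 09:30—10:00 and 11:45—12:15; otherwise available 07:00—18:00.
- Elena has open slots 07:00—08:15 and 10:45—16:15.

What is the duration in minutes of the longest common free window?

45 minutes

Jamal free within 07:00–18:00: 07:00–09:00, 11:00–12:30, 12:45–13:30, 15:15–17:00.
Mina free within 07:00–18:00: 07:00–14:45, 15:00–16:00.
Anders free within 07:00–18:00: 07:00–09:30, 10:00–11:45, 12:15–18:00.
Jamal ∩ Ines: 08:15–08:30, 13:00–13:30, 15:15–17:00.
Jamal ∩ Ines ∩ Mina: 08:15–08:30, 13:00–13:30, 15:15–16:00.
Jamal ∩ Ines ∩ Mina ∩ Anders: 08:15–08:30, 13:00–13:30, 15:15–16:00.
Jamal ∩ Ines ∩ Mina ∩ Anders ∩ Elena: 13:00–13:30, 15:15–16:00.
Common window lengths: 30, 45 min; longest is 45.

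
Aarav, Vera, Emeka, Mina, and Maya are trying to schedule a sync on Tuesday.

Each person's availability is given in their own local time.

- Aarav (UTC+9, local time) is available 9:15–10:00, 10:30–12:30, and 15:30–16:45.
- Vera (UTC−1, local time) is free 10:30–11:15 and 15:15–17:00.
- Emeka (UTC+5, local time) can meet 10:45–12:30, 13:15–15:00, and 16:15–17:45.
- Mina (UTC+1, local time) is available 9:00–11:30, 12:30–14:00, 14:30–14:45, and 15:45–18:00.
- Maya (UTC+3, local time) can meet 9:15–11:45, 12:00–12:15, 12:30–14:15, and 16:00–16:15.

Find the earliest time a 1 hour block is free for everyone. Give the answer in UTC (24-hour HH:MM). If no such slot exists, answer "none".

Aarav → UTC: 00:15–01:00, 01:30–03:30, 06:30–07:45.
Vera → UTC: 11:30–12:15, 16:15–18:00.
Emeka → UTC: 05:45–07:30, 08:15–10:00, 11:15–12:45.
Mina → UTC: 08:00–10:30, 11:30–13:00, 13:30–13:45, 14:45–17:00.
Maya → UTC: 06:15–08:45, 09:00–09:15, 09:30–11:15, 13:00–13:15.
Aarav ∩ Vera: (none).
Aarav ∩ Vera ∩ Emeka: (none).
Aarav ∩ Vera ∩ Emeka ∩ Mina: (none).
Aarav ∩ Vera ∩ Emeka ∩ Mina ∩ Maya: (none).
Windows ≥ 60 min: (none).

none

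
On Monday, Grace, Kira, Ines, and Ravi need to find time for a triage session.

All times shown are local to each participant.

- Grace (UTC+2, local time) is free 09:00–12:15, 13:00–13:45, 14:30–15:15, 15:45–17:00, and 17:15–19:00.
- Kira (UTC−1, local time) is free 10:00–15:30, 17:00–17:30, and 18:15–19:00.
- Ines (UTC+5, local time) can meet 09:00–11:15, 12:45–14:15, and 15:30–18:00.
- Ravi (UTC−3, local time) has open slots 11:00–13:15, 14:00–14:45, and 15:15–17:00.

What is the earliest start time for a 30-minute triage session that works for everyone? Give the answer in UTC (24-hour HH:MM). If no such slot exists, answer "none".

none

Grace → UTC: 07:00–10:15, 11:00–11:45, 12:30–13:15, 13:45–15:00, 15:15–17:00.
Kira → UTC: 11:00–16:30, 18:00–18:30, 19:15–20:00.
Ines → UTC: 04:00–06:15, 07:45–09:15, 10:30–13:00.
Ravi → UTC: 14:00–16:15, 17:00–17:45, 18:15–20:00.
Grace ∩ Kira: 11:00–11:45, 12:30–13:15, 13:45–15:00, 15:15–16:30.
Grace ∩ Kira ∩ Ines: 11:00–11:45, 12:30–13:00.
Grace ∩ Kira ∩ Ines ∩ Ravi: (none).
Windows ≥ 30 min: (none).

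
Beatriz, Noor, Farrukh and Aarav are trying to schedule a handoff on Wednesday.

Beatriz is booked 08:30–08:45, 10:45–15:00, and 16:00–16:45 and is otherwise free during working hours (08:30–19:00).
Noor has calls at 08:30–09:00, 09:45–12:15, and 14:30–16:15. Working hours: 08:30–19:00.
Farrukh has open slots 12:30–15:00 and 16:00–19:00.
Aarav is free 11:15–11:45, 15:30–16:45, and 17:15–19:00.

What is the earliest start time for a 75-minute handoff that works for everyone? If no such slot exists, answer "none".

Beatriz free within 08:30–19:00: 08:45–10:45, 15:00–16:00, 16:45–19:00.
Noor free within 08:30–19:00: 09:00–09:45, 12:15–14:30, 16:15–19:00.
Beatriz ∩ Noor: 09:00–09:45, 16:45–19:00.
Beatriz ∩ Noor ∩ Farrukh: 16:45–19:00.
Beatriz ∩ Noor ∩ Farrukh ∩ Aarav: 17:15–19:00.
Windows ≥ 75 min: 17:15–19:00.
Earliest such window starts at 17:15.

17:15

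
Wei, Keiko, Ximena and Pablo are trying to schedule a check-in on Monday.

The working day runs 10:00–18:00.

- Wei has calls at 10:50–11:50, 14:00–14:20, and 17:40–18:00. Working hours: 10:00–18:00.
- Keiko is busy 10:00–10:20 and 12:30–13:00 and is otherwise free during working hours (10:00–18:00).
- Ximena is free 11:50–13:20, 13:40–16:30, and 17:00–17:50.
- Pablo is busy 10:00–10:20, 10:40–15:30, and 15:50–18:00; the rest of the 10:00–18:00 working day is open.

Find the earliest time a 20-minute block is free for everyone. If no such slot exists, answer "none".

15:30

Wei free within 10:00–18:00: 10:00–10:50, 11:50–14:00, 14:20–17:40.
Keiko free within 10:00–18:00: 10:20–12:30, 13:00–18:00.
Pablo free within 10:00–18:00: 10:20–10:40, 15:30–15:50.
Wei ∩ Keiko: 10:20–10:50, 11:50–12:30, 13:00–14:00, 14:20–17:40.
Wei ∩ Keiko ∩ Ximena: 11:50–12:30, 13:00–13:20, 13:40–14:00, 14:20–16:30, 17:00–17:40.
Wei ∩ Keiko ∩ Ximena ∩ Pablo: 15:30–15:50.
Windows ≥ 20 min: 15:30–15:50.
Earliest such window starts at 15:30.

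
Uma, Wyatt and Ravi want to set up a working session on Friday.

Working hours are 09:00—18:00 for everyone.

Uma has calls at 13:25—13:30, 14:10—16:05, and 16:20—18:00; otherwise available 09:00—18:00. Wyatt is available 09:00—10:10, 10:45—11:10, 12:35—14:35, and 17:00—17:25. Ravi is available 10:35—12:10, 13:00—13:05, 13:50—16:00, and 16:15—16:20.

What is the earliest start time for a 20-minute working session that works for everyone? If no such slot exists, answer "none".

Uma free within 09:00–18:00: 09:00–13:25, 13:30–14:10, 16:05–16:20.
Uma ∩ Wyatt: 09:00–10:10, 10:45–11:10, 12:35–13:25, 13:30–14:10.
Uma ∩ Wyatt ∩ Ravi: 10:45–11:10, 13:00–13:05, 13:50–14:10.
Windows ≥ 20 min: 10:45–11:10, 13:50–14:10.
Earliest such window starts at 10:45.

10:45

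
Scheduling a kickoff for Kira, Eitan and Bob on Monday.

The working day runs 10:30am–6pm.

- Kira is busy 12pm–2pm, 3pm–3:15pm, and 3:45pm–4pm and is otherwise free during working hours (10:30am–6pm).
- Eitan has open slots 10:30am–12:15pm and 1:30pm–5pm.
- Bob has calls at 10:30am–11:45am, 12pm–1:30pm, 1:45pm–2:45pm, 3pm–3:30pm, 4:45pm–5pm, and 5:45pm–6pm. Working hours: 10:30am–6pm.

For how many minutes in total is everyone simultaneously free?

Kira free within 10:30–18:00: 10:30–12:00, 14:00–15:00, 15:15–15:45, 16:00–18:00.
Bob free within 10:30–18:00: 11:45–12:00, 13:30–13:45, 14:45–15:00, 15:30–16:45, 17:00–17:45.
Kira ∩ Eitan: 10:30–12:00, 14:00–15:00, 15:15–15:45, 16:00–17:00.
Kira ∩ Eitan ∩ Bob: 11:45–12:00, 14:45–15:00, 15:30–15:45, 16:00–16:45.
Total common minutes: 15 + 15 + 15 + 45 = 90.

90 minutes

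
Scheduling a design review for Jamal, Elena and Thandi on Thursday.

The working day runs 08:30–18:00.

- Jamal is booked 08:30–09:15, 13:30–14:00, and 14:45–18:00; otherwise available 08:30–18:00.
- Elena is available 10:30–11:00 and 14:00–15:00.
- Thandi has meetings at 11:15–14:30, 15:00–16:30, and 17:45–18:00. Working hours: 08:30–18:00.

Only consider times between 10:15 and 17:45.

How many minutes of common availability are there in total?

Jamal free within 08:30–18:00: 09:15–13:30, 14:00–14:45.
Thandi free within 08:30–18:00: 08:30–11:15, 14:30–15:00, 16:30–17:45.
Jamal ∩ Elena: 10:30–11:00, 14:00–14:45.
Jamal ∩ Elena ∩ Thandi: 10:30–11:00, 14:30–14:45.
Restricted to 10:15–17:45: 10:30–11:00, 14:30–14:45.
Total common minutes: 30 + 15 = 45.

45 minutes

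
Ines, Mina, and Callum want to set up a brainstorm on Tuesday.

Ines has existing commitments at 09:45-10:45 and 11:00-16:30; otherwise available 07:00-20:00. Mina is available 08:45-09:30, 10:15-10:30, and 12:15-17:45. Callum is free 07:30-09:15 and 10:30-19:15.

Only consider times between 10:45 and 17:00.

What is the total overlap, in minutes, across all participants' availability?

Ines free within 07:00–20:00: 07:00–09:45, 10:45–11:00, 16:30–20:00.
Ines ∩ Mina: 08:45–09:30, 16:30–17:45.
Ines ∩ Mina ∩ Callum: 08:45–09:15, 16:30–17:45.
Restricted to 10:45–17:00: 16:30–17:00.
Total common minutes: 30.

30 minutes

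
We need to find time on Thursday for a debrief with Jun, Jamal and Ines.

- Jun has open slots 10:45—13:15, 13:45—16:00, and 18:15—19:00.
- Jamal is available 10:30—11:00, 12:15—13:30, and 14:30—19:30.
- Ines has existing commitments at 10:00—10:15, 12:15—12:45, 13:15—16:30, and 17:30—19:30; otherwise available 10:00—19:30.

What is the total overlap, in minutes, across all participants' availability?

45 minutes

Ines free within 10:00–19:30: 10:15–12:15, 12:45–13:15, 16:30–17:30.
Jun ∩ Jamal: 10:45–11:00, 12:15–13:15, 14:30–16:00, 18:15–19:00.
Jun ∩ Jamal ∩ Ines: 10:45–11:00, 12:45–13:15.
Total common minutes: 15 + 30 = 45.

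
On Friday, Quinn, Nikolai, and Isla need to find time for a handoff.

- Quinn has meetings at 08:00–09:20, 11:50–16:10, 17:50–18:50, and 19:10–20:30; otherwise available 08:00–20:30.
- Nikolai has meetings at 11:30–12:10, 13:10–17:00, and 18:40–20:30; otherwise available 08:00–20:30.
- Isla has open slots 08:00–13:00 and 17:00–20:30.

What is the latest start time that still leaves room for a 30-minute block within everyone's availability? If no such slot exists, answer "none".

Quinn free within 08:00–20:30: 09:20–11:50, 16:10–17:50, 18:50–19:10.
Nikolai free within 08:00–20:30: 08:00–11:30, 12:10–13:10, 17:00–18:40.
Quinn ∩ Nikolai: 09:20–11:30, 17:00–17:50.
Quinn ∩ Nikolai ∩ Isla: 09:20–11:30, 17:00–17:50.
Windows ≥ 30 min: 09:20–11:30, 17:00–17:50.
Latest start in the last window 17:00–17:50 is 17:50 − 30 min = 17:20.

17:20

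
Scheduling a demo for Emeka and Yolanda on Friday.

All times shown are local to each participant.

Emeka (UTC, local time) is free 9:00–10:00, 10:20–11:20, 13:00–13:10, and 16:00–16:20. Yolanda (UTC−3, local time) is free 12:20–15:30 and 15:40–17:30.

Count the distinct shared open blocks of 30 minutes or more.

0

Emeka → UTC: 09:00–10:00, 10:20–11:20, 13:00–13:10, 16:00–16:20.
Yolanda → UTC: 15:20–18:30, 18:40–20:30.
Emeka ∩ Yolanda: 16:00–16:20.
Windows ≥ 30 min: (none).
That's 0 windows.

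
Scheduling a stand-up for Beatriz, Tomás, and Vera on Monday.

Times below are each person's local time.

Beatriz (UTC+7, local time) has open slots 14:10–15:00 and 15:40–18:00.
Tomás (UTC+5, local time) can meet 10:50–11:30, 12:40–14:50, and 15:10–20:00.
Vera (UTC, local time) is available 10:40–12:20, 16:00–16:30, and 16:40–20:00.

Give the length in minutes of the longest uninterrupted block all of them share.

Beatriz → UTC: 07:10–08:00, 08:40–11:00.
Tomás → UTC: 05:50–06:30, 07:40–09:50, 10:10–15:00.
Vera → UTC: 10:40–12:20, 16:00–16:30, 16:40–20:00.
Beatriz ∩ Tomás: 07:40–08:00, 08:40–09:50, 10:10–11:00.
Beatriz ∩ Tomás ∩ Vera: 10:40–11:00.
Single common window of 20 minutes.

20 minutes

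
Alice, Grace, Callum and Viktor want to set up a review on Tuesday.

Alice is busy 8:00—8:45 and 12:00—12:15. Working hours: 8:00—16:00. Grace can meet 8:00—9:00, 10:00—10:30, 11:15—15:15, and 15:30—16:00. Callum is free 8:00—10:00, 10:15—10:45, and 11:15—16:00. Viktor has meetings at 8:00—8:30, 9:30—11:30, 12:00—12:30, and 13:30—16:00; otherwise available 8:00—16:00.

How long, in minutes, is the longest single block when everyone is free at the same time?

Alice free within 08:00–16:00: 08:45–12:00, 12:15–16:00.
Viktor free within 08:00–16:00: 08:30–09:30, 11:30–12:00, 12:30–13:30.
Alice ∩ Grace: 08:45–09:00, 10:00–10:30, 11:15–12:00, 12:15–15:15, 15:30–16:00.
Alice ∩ Grace ∩ Callum: 08:45–09:00, 10:15–10:30, 11:15–12:00, 12:15–15:15, 15:30–16:00.
Alice ∩ Grace ∩ Callum ∩ Viktor: 08:45–09:00, 11:30–12:00, 12:30–13:30.
Common window lengths: 15, 30, 60 min; longest is 60.

60 minutes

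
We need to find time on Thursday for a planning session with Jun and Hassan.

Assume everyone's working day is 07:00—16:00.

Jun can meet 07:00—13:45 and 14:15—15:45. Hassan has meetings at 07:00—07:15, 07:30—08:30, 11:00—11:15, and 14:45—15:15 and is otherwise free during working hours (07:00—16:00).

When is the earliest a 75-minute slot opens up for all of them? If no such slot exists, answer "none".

08:30

Hassan free within 07:00–16:00: 07:15–07:30, 08:30–11:00, 11:15–14:45, 15:15–16:00.
Jun ∩ Hassan: 07:15–07:30, 08:30–11:00, 11:15–13:45, 14:15–14:45, 15:15–15:45.
Windows ≥ 75 min: 08:30–11:00, 11:15–13:45.
Earliest such window starts at 08:30.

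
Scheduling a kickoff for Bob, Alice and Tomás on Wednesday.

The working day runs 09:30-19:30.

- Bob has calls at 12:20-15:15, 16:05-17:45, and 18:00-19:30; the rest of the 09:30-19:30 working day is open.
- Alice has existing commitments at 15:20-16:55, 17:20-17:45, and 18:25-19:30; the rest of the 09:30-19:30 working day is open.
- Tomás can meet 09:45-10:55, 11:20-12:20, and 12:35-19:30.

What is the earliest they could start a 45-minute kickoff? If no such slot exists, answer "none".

Bob free within 09:30–19:30: 09:30–12:20, 15:15–16:05, 17:45–18:00.
Alice free within 09:30–19:30: 09:30–15:20, 16:55–17:20, 17:45–18:25.
Bob ∩ Alice: 09:30–12:20, 15:15–15:20, 17:45–18:00.
Bob ∩ Alice ∩ Tomás: 09:45–10:55, 11:20–12:20, 15:15–15:20, 17:45–18:00.
Windows ≥ 45 min: 09:45–10:55, 11:20–12:20.
Earliest such window starts at 09:45.

09:45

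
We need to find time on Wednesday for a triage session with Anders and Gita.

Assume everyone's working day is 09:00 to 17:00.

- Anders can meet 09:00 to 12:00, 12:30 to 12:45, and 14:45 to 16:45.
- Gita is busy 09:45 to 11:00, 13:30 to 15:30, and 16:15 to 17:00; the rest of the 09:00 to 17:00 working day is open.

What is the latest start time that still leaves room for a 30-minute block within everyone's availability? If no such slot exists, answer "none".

15:45

Gita free within 09:00–17:00: 09:00–09:45, 11:00–13:30, 15:30–16:15.
Anders ∩ Gita: 09:00–09:45, 11:00–12:00, 12:30–12:45, 15:30–16:15.
Windows ≥ 30 min: 09:00–09:45, 11:00–12:00, 15:30–16:15.
Latest start in the last window 15:30–16:15 is 16:15 − 30 min = 15:45.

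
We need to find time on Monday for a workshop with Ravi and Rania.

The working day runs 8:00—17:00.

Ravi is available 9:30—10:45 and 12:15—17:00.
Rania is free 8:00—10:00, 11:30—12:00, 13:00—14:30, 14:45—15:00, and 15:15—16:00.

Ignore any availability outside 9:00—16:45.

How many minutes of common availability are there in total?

Ravi ∩ Rania: 09:30–10:00, 13:00–14:30, 14:45–15:00, 15:15–16:00.
Restricted to 09:00–16:45: 09:30–10:00, 13:00–14:30, 14:45–15:00, 15:15–16:00.
Total common minutes: 30 + 90 + 15 + 45 = 180.

180 minutes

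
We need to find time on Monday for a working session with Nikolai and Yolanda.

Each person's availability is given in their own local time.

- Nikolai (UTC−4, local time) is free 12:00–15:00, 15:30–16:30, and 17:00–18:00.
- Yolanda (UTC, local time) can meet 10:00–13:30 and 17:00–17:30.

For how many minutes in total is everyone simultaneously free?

30 minutes

Nikolai → UTC: 16:00–19:00, 19:30–20:30, 21:00–22:00.
Yolanda → UTC: 10:00–13:30, 17:00–17:30.
Nikolai ∩ Yolanda: 17:00–17:30.
Total common minutes: 30.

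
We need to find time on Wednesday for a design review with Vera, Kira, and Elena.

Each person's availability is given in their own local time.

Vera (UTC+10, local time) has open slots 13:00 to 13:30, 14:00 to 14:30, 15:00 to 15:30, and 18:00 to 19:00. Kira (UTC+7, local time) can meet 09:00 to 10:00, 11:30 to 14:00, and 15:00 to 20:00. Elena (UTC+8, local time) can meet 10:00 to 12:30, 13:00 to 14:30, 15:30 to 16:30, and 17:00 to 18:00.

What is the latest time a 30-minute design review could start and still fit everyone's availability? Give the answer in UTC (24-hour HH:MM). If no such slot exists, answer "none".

08:00

Vera → UTC: 03:00–03:30, 04:00–04:30, 05:00–05:30, 08:00–09:00.
Kira → UTC: 02:00–03:00, 04:30–07:00, 08:00–13:00.
Elena → UTC: 02:00–04:30, 05:00–06:30, 07:30–08:30, 09:00–10:00.
Vera ∩ Kira: 05:00–05:30, 08:00–09:00.
Vera ∩ Kira ∩ Elena: 05:00–05:30, 08:00–08:30.
Windows ≥ 30 min: 05:00–05:30, 08:00–08:30.
Latest start in the last window 08:00–08:30 is 08:30 − 30 min = 08:00.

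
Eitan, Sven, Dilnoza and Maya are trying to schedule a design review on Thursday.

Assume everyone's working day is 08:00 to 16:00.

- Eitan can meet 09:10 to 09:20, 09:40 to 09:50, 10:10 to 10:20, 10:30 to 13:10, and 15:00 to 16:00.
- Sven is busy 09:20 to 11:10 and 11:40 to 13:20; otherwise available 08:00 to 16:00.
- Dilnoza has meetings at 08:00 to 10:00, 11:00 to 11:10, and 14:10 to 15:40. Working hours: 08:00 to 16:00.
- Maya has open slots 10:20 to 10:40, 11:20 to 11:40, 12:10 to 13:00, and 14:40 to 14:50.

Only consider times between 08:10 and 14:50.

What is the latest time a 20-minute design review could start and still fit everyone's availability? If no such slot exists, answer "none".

Sven free within 08:00–16:00: 08:00–09:20, 11:10–11:40, 13:20–16:00.
Dilnoza free within 08:00–16:00: 10:00–11:00, 11:10–14:10, 15:40–16:00.
Eitan ∩ Sven: 09:10–09:20, 11:10–11:40, 15:00–16:00.
Eitan ∩ Sven ∩ Dilnoza: 11:10–11:40, 15:40–16:00.
Eitan ∩ Sven ∩ Dilnoza ∩ Maya: 11:20–11:40.
Restricted to 08:10–14:50: 11:20–11:40.
Windows ≥ 20 min: 11:20–11:40.
Latest start in the last window 11:20–11:40 is 11:40 − 20 min = 11:20.

11:20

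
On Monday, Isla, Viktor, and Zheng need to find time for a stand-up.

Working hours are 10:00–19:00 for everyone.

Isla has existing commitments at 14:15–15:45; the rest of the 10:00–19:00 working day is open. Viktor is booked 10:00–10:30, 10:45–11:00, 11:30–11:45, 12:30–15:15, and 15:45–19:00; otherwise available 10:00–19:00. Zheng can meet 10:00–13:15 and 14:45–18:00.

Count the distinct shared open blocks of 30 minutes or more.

2

Isla free within 10:00–19:00: 10:00–14:15, 15:45–19:00.
Viktor free within 10:00–19:00: 10:30–10:45, 11:00–11:30, 11:45–12:30, 15:15–15:45.
Isla ∩ Viktor: 10:30–10:45, 11:00–11:30, 11:45–12:30.
Isla ∩ Viktor ∩ Zheng: 10:30–10:45, 11:00–11:30, 11:45–12:30.
Windows ≥ 30 min: 11:00–11:30, 11:45–12:30.
That's 2 windows.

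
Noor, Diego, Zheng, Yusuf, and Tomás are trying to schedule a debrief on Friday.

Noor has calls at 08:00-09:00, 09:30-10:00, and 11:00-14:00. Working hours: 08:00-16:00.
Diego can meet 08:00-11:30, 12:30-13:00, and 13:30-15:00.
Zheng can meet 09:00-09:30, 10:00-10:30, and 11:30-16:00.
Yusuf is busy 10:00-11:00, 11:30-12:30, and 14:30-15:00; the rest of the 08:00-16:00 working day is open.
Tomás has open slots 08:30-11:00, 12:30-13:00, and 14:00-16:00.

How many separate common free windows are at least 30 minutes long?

Noor free within 08:00–16:00: 09:00–09:30, 10:00–11:00, 14:00–16:00.
Yusuf free within 08:00–16:00: 08:00–10:00, 11:00–11:30, 12:30–14:30, 15:00–16:00.
Noor ∩ Diego: 09:00–09:30, 10:00–11:00, 14:00–15:00.
Noor ∩ Diego ∩ Zheng: 09:00–09:30, 10:00–10:30, 14:00–15:00.
Noor ∩ Diego ∩ Zheng ∩ Yusuf: 09:00–09:30, 14:00–14:30.
Noor ∩ Diego ∩ Zheng ∩ Yusuf ∩ Tomás: 09:00–09:30, 14:00–14:30.
Windows ≥ 30 min: 09:00–09:30, 14:00–14:30.
That's 2 windows.

2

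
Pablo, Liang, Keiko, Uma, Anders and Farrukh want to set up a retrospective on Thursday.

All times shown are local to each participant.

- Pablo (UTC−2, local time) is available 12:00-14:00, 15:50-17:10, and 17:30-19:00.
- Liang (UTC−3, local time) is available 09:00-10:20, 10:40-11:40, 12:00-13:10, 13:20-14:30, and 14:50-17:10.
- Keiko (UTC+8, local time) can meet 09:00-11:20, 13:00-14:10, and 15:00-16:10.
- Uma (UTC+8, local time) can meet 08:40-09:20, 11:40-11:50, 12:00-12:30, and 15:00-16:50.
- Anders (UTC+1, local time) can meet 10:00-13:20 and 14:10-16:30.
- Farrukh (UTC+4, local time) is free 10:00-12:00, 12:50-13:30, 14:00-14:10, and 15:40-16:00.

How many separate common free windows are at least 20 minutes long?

0

Pablo → UTC: 14:00–16:00, 17:50–19:10, 19:30–21:00.
Liang → UTC: 12:00–13:20, 13:40–14:40, 15:00–16:10, 16:20–17:30, 17:50–20:10.
Keiko → UTC: 01:00–03:20, 05:00–06:10, 07:00–08:10.
Uma → UTC: 00:40–01:20, 03:40–03:50, 04:00–04:30, 07:00–08:50.
Anders → UTC: 09:00–12:20, 13:10–15:30.
Farrukh → UTC: 06:00–08:00, 08:50–09:30, 10:00–10:10, 11:40–12:00.
Pablo ∩ Liang: 14:00–14:40, 15:00–16:00, 17:50–19:10, 19:30–20:10.
Pablo ∩ Liang ∩ Keiko: (none).
Pablo ∩ Liang ∩ Keiko ∩ Uma: (none).
Pablo ∩ Liang ∩ Keiko ∩ Uma ∩ Anders: (none).
Pablo ∩ Liang ∩ Keiko ∩ Uma ∩ Anders ∩ Farrukh: (none).
Windows ≥ 20 min: (none).
That's 0 windows.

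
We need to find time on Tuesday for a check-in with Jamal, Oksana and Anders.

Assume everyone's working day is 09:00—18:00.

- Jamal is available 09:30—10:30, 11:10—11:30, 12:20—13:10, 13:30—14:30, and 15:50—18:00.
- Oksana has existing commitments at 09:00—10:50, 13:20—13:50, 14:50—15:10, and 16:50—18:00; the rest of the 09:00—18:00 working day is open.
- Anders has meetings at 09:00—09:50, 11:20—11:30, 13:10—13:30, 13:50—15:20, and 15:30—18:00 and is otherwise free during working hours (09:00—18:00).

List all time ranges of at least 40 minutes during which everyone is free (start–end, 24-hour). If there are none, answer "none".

12:20–13:10

Oksana free within 09:00–18:00: 10:50–13:20, 13:50–14:50, 15:10–16:50.
Anders free within 09:00–18:00: 09:50–11:20, 11:30–13:10, 13:30–13:50, 15:20–15:30.
Jamal ∩ Oksana: 11:10–11:30, 12:20–13:10, 13:50–14:30, 15:50–16:50.
Jamal ∩ Oksana ∩ Anders: 11:10–11:20, 12:20–13:10.
Windows ≥ 40 min: 12:20–13:10.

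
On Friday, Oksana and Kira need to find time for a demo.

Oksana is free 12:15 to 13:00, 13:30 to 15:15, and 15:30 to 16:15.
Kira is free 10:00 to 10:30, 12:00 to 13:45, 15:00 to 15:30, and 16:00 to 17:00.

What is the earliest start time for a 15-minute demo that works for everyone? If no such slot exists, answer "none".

Oksana ∩ Kira: 12:15–13:00, 13:30–13:45, 15:00–15:15, 16:00–16:15.
Windows ≥ 15 min: 12:15–13:00, 13:30–13:45, 15:00–15:15, 16:00–16:15.
Earliest such window starts at 12:15.

12:15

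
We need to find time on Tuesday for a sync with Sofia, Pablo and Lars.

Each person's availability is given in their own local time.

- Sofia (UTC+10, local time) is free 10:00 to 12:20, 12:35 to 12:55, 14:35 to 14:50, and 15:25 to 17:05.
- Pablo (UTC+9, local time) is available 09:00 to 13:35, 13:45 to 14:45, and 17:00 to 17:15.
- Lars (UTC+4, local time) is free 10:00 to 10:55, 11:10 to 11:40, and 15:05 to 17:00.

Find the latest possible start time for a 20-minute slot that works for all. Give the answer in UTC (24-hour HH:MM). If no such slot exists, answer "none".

none

Sofia → UTC: 00:00–02:20, 02:35–02:55, 04:35–04:50, 05:25–07:05.
Pablo → UTC: 00:00–04:35, 04:45–05:45, 08:00–08:15.
Lars → UTC: 06:00–06:55, 07:10–07:40, 11:05–13:00.
Sofia ∩ Pablo: 00:00–02:20, 02:35–02:55, 04:45–04:50, 05:25–05:45.
Sofia ∩ Pablo ∩ Lars: (none).
Windows ≥ 20 min: (none).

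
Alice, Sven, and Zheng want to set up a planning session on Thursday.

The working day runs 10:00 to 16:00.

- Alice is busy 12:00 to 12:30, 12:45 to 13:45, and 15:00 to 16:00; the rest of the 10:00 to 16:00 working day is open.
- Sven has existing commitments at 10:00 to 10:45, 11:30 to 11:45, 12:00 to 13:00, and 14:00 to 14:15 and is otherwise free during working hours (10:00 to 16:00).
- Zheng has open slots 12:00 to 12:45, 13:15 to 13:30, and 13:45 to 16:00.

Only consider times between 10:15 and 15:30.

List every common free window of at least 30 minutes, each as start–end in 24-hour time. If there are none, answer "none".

Alice free within 10:00–16:00: 10:00–12:00, 12:30–12:45, 13:45–15:00.
Sven free within 10:00–16:00: 10:45–11:30, 11:45–12:00, 13:00–14:00, 14:15–16:00.
Alice ∩ Sven: 10:45–11:30, 11:45–12:00, 13:45–14:00, 14:15–15:00.
Alice ∩ Sven ∩ Zheng: 13:45–14:00, 14:15–15:00.
Restricted to 10:15–15:30: 13:45–14:00, 14:15–15:00.
Windows ≥ 30 min: 14:15–15:00.

14:15–15:00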